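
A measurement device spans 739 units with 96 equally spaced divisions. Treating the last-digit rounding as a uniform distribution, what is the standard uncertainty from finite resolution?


resolution = range / divisions
resolution = 739 / 96 = 7.6979167
u_res = resolution / (2*sqrt(3))
u_res = 7.6979167 / 3.4641016
u_res = 2.2222

2.2222


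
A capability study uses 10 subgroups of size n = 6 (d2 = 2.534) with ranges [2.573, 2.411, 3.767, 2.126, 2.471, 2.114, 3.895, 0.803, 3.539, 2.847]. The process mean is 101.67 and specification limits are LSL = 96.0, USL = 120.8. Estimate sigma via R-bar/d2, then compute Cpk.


R_bar = (2.573 + 2.411 + 3.767 + 2.126 + 2.471 + 2.114 + 3.895 + 0.803 + 3.539 + 2.847) / 10 = 2.6546
sigma = R_bar / d2 = 2.6546 / 2.534 = 1.0475927
Cp = (USL - LSL)/(6*sigma) = (120.8 - 96.0)/(6*1.0475927) = 3.9456
Cpu = (120.8 - 101.67)/(3*1.0475927) = 6.0870
Cpl = (101.67 - 96.0)/(3*1.0475927) = 1.8041
Cpk = min(Cpu, Cpl) = 1.8041

1.8041


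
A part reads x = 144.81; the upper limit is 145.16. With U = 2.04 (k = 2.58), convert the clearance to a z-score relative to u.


u = U / k = 2.04 / 2.58 = 0.79069767
margin = |USL - x| = |145.16 - 144.81| = 0.35
z = margin / u = 0.35 / 0.79069767
z = 0.4426

0.4426


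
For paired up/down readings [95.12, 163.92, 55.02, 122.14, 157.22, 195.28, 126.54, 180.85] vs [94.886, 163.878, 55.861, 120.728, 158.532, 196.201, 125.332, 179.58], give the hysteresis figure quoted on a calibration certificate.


|95.12 - 94.886| = 0.2340
|163.92 - 163.878| = 0.0420
|55.02 - 55.861| = 0.8410
|122.14 - 120.728| = 1.4120
|157.22 - 158.532| = 1.3120
|195.28 - 196.201| = 0.9210
|126.54 - 125.332| = 1.2080
|180.85 - 179.58| = 1.2700
hysteresis = max(diffs) = 1.4120

1.4120


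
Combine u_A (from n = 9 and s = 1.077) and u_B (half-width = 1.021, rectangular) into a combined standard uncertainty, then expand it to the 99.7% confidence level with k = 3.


u_A = s / sqrt(n) = 1.077 / sqrt(9) = 0.359
u_B = half_width / sqrt(3) = 1.021 / sqrt(3) = 0.58947462
uc = sqrt(u_A^2 + u_B^2) = sqrt(0.359^2 + 0.58947462^2) = 0.69018934
U = k * uc = 3 * 0.69018934
U = 2.0706

2.0706


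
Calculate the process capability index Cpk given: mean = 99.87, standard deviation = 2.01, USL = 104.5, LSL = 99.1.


Cpu = (USL - mean) / (3*sigma) = (104.5 - 99.87) / (3*2.01) = 0.7678
Cpl = (mean - LSL) / (3*sigma) = (99.87 - 99.1) / (3*2.01) = 0.1277
Cpk = min(Cpu, Cpl) = 0.1277

0.1277


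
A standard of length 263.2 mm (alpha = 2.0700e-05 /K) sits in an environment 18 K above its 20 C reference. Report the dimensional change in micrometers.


dL = L * alpha * dT
= 263.2 * 2.0700e-05 * 18
= 0.0980683 mm
dL_um = 0.0980683 * 1000 = 98.0683 um

98.0683


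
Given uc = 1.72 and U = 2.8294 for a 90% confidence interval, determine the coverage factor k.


k = U / uc
k = 2.8294 / 1.72
k = 1.645

1.645


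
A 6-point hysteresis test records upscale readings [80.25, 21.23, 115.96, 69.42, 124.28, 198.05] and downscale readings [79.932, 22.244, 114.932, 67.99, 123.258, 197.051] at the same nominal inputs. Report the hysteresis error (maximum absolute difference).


|80.25 - 79.932| = 0.3180
|21.23 - 22.244| = 1.0140
|115.96 - 114.932| = 1.0280
|69.42 - 67.99| = 1.4300
|124.28 - 123.258| = 1.0220
|198.05 - 197.051| = 0.9990
hysteresis = max(diffs) = 1.4300

1.4300


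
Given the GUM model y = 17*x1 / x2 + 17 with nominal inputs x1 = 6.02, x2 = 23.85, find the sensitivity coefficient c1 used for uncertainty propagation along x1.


y = 17*x1 / x2 + 17
dy/dx1 = 17/x2
Evaluate at x2 = 23.85: c1 = 17 / 23.85
c1 = 0.7128

0.7128


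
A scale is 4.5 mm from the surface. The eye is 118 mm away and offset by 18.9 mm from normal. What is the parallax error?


error = h * offset / d
= 4.5 * 18.9 / 118
= 0.7208

0.7208


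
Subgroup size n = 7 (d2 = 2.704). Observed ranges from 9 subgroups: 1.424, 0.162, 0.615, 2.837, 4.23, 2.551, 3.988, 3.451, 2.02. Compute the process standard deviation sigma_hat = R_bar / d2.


R_bar = (1.424 + 0.162 + 0.615 + 2.837 + 4.23 + 2.551 + 3.988 + 3.451 + 2.02) / 9
R_bar = 21.278 / 9 = 2.3642222
sigma_hat = R_bar / d2 = 2.3642222 / 2.704 = 0.8743

0.8743


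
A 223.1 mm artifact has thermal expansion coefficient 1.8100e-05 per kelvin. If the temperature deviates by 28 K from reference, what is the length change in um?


dL = L * alpha * dT
= 223.1 * 1.8100e-05 * 28
= 0.1130671 mm
dL_um = 0.1130671 * 1000 = 113.0671 um

113.0671


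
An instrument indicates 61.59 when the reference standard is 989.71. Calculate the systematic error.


Systematic error = measured - true
= 61.59 - 989.71
= -928.1200

-928.1200


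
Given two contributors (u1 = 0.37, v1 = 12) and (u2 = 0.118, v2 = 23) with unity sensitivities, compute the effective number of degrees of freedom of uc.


uc = sqrt(u1^2 + u2^2) = sqrt(0.37^2 + 0.118^2) = 0.38836066
v_eff = uc^4 / (u1^4/v1 + u2^4/v2)
= 0.38836066^4 / (0.37^4/12 + 0.118^4/23)
= 0.02274788 / 0.0015702303
v_eff = 14.4870

14.4870


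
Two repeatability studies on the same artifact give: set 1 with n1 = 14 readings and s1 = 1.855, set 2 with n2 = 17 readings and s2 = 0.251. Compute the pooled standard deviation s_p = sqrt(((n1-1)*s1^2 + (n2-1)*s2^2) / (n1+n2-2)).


s_p = sqrt(((n1-1)*s1^2 + (n2-1)*s2^2) / (n1+n2-2))
numerator = (14-1)*1.855^2 + (17-1)*0.251^2 = 44.733325 + 1.008016 = 45.741341
denominator = 14 + 17 - 2 = 29
s_p^2 = 45.741341 / 29 = 1.5772876
s_p = sqrt(1.5772876) = 1.2559

1.2559


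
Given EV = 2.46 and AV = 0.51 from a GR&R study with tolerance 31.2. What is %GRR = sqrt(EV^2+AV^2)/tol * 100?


GRR = sqrt(EV^2 + AV^2) = sqrt(2.46^2 + 0.51^2) = 2.5123097
%GRR = GRR / tol * 100 = 2.5123097 / 31.2 * 100
%GRR = 8.0523

8.0523


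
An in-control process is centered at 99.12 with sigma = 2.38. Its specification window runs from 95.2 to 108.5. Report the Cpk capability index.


Cpu = (USL - mean) / (3*sigma) = (108.5 - 99.12) / (3*2.38) = 1.3137
Cpl = (mean - LSL) / (3*sigma) = (99.12 - 95.2) / (3*2.38) = 0.5490
Cpk = min(Cpu, Cpl) = 0.5490

0.5490


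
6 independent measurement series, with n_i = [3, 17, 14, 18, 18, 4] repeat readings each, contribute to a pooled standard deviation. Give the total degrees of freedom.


nu = sum_i (n_i - 1)
nu = ((3 - 1) + (17 - 1) + (14 - 1) + (18 - 1) + (18 - 1) + (4 - 1))
nu = 2 + 16 + 13 + 17 + 17 + 3
nu = 68

68


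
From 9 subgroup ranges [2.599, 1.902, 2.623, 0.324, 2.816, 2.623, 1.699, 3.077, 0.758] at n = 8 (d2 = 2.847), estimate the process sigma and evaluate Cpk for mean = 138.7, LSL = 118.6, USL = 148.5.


R_bar = (2.599 + 1.902 + 2.623 + 0.324 + 2.816 + 2.623 + 1.699 + 3.077 + 0.758) / 9 = 2.0467778
sigma = R_bar / d2 = 2.0467778 / 2.847 = 0.71892441
Cp = (USL - LSL)/(6*sigma) = (148.5 - 118.6)/(6*0.71892441) = 6.9317
Cpu = (148.5 - 138.7)/(3*0.71892441) = 4.5438
Cpl = (138.7 - 118.6)/(3*0.71892441) = 9.3195
Cpk = min(Cpu, Cpl) = 4.5438

4.5438


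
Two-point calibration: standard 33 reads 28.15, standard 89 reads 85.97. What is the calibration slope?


slope = (y2 - y1) / (x2 - x1)
= (85.97 - 28.15) / (89 - 33)
= 57.8200 / 56
= 1.0325

1.0325


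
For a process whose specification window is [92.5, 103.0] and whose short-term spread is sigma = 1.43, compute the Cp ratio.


Cp = (USL - LSL) / (6 * sigma)
= (103.0 - 92.5) / (6 * 1.43)
= 10.5000 / 8.5800
= 1.2238

1.2238


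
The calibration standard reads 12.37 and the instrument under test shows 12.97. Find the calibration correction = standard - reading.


Correction = standard - reading
= 12.37 - 12.97
= -0.6000

-0.6000


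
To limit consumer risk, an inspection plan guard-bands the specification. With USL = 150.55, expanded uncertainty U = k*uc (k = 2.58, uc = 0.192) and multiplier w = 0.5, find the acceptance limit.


U = k * uc = 2.58 * 0.192 = 0.49536
guard band g = w * U = 0.5 * 0.49536 = 0.24768
AL = USL - g = 150.55 - 0.24768
AL = 150.3023

150.3023


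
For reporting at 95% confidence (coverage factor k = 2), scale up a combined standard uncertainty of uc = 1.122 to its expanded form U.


U = k * uc
U = 2 * 1.122
U = 2.2440

2.2440


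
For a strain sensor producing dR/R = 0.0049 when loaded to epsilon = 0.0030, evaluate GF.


GF = (dR/R) / epsilon
= 0.0049 / 0.0030
= 1.6333

1.6333


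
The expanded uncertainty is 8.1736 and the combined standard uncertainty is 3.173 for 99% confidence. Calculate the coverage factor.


k = U / uc
k = 8.1736 / 3.173
k = 2.576

2.576


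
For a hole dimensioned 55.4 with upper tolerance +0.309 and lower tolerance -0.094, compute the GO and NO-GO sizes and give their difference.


GO = nominal - lower_tol (smallest hole = maximum material condition)
GO = 55.4 - 0.094 = 55.306
NO-GO = nominal + upper_tol (largest hole = least material condition)
NO-GO = 55.4 + 0.309 = 55.709
spread = NO-GO - GO = 55.709 - 55.306 = 0.4030

0.4030


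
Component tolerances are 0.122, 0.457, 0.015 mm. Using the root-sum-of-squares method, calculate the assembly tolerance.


RSS = sqrt(0.122^2 + 0.457^2 + 0.015^2)
= sqrt(0.223958)
= 0.4732

0.4732


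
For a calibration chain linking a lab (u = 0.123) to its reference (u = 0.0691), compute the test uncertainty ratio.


TUR = u_lab / u_ref
= 0.123 / 0.0691
= 1.7800

1.7800


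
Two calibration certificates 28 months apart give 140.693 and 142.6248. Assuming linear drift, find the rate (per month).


rate = (v2 - v1) / months
= (142.6248 - 140.693) / 28
= 1.9318 / 28
= 0.0690

0.0690


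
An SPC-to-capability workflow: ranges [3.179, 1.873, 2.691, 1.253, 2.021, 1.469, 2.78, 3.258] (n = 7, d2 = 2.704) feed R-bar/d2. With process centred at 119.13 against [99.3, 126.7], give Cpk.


R_bar = (3.179 + 1.873 + 2.691 + 1.253 + 2.021 + 1.469 + 2.78 + 3.258) / 8 = 2.3155
sigma = R_bar / d2 = 2.3155 / 2.704 = 0.85632396
Cp = (USL - LSL)/(6*sigma) = (126.7 - 99.3)/(6*0.85632396) = 5.3329
Cpu = (126.7 - 119.13)/(3*0.85632396) = 2.9467
Cpl = (119.13 - 99.3)/(3*0.85632396) = 7.7190
Cpk = min(Cpu, Cpl) = 2.9467

2.9467


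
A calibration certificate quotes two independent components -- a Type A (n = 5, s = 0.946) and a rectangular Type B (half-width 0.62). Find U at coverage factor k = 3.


u_A = s / sqrt(n) = 0.946 / sqrt(5) = 0.42306406
u_B = half_width / sqrt(3) = 0.62 / sqrt(3) = 0.35795717
uc = sqrt(u_A^2 + u_B^2) = sqrt(0.42306406^2 + 0.35795717^2) = 0.55418096
U = k * uc = 3 * 0.55418096
U = 1.6625

1.6625


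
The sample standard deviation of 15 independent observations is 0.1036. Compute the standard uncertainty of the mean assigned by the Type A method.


u_A = s / sqrt(n)
u_A = 0.1036 / sqrt(15)
u_A = 0.1036 / 3.8729833
u_A = 0.0267

0.0267


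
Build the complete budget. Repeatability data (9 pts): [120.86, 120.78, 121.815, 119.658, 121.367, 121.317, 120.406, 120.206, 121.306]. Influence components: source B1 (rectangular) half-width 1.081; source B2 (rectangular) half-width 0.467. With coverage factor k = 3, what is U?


mean = (120.86 + 120.78 + 121.815 + 119.658 + 121.367 + 121.317 + 120.406 + 120.206 + 121.306) / 9 = 120.8572222
s = sqrt(sum((x - mean)^2)/(n-1)) = 0.67655428
u_A = s / sqrt(n) = 0.67655428 / sqrt(9) = 0.22551809
u_B1 = 1.081 / sqrt(3) = 0.62411564
u_B2 = 0.467 / sqrt(3) = 0.26962258
uc = sqrt(0.22551809^2 + 0.62411564^2 + 0.26962258^2) = 0.71629259
U = k * uc = 3 * 0.71629259
U = 2.1489

2.1489


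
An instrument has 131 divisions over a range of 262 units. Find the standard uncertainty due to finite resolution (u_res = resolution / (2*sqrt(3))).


resolution = range / divisions
resolution = 262 / 131 = 2
u_res = resolution / (2*sqrt(3))
u_res = 2 / 3.4641016
u_res = 0.5774

0.5774


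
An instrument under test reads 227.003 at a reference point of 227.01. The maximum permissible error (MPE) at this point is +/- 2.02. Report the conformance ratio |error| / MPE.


e = indication - reference = 227.003 - 227.01 = -0.0070
|e| = 0.0070
ratio = |e| / MPE = 0.0070 / 2.02
ratio = 0.0035

0.0035


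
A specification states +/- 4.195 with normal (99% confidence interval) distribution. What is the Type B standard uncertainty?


u_B = half_width / 2.576
u_B = 4.195 / 2.576
u_B = 1.6285

1.6285


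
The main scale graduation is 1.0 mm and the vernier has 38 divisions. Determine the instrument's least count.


LC = MSD / n_div
= 1.0 / 38
= 0.0263

0.0263


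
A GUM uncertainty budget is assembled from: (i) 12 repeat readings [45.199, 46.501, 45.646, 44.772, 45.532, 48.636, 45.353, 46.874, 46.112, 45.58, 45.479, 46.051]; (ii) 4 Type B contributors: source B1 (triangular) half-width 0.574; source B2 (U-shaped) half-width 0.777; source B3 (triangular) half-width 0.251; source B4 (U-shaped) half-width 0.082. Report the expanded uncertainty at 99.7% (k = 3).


mean = (45.199 + 46.501 + 45.646 + 44.772 + 45.532 + 48.636 + 45.353 + 46.874 + 46.112 + 45.58 + 45.479 + 46.051) / 12 = 45.97791667
s = sqrt(sum((x - mean)^2)/(n-1)) = 1.0150253
u_A = s / sqrt(n) = 1.0150253 / sqrt(12) = 0.29301257
u_B1 = 0.574 / sqrt(6) = 0.23433452
u_B2 = 0.777 / sqrt(2) = 0.54942197
u_B3 = 0.251 / sqrt(6) = 0.10247032
u_B4 = 0.082 / sqrt(2) = 0.057982756
uc = sqrt(0.29301257^2 + 0.23433452^2 + 0.54942197^2 + 0.10247032^2 + 0.057982756^2) = 0.67564466
U = k * uc = 3 * 0.67564466
U = 2.0269

2.0269


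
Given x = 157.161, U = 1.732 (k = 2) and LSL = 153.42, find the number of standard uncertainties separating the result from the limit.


u = U / k = 1.732 / 2 = 0.866
margin = |LSL - x| = |153.42 - 157.161| = 3.741
z = margin / u = 3.741 / 0.866
z = 4.3199

4.3199


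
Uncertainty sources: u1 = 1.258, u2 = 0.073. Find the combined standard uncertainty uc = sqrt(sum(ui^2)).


uc = sqrt(1.258^2 + 0.073^2)
uc = sqrt(1.587893)
uc = 1.2601

1.2601


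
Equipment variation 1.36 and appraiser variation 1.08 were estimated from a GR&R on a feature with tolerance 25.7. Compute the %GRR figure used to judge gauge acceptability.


GRR = sqrt(EV^2 + AV^2) = sqrt(1.36^2 + 1.08^2) = 1.7366635
%GRR = GRR / tol * 100 = 1.7366635 / 25.7 * 100
%GRR = 6.7574

6.7574


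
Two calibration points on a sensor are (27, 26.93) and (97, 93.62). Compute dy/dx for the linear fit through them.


slope = (y2 - y1) / (x2 - x1)
= (93.62 - 26.93) / (97 - 27)
= 66.6900 / 70
= 0.9527

0.9527


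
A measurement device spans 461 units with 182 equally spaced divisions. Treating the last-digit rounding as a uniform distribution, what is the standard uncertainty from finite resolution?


resolution = range / divisions
resolution = 461 / 182 = 2.532967
u_res = resolution / (2*sqrt(3))
u_res = 2.532967 / 3.4641016
u_res = 0.7312

0.7312


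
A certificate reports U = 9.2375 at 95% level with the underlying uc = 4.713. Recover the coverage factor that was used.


k = U / uc
k = 9.2375 / 4.713
k = 1.96

1.96


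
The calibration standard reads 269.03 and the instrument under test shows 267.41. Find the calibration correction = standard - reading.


Correction = standard - reading
= 269.03 - 267.41
= 1.6200

1.6200


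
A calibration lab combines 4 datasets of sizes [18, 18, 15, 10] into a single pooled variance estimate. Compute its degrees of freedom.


nu = sum_i (n_i - 1)
nu = ((18 - 1) + (18 - 1) + (15 - 1) + (10 - 1))
nu = 17 + 17 + 14 + 9
nu = 57

57


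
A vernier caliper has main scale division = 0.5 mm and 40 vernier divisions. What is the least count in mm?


LC = MSD / n_div
= 0.5 / 40
= 0.0125

0.0125


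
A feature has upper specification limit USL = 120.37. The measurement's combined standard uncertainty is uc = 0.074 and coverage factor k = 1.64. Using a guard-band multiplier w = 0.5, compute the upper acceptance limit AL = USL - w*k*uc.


U = k * uc = 1.64 * 0.074 = 0.12136
guard band g = w * U = 0.5 * 0.12136 = 0.06068
AL = USL - g = 120.37 - 0.06068
AL = 120.3093

120.3093


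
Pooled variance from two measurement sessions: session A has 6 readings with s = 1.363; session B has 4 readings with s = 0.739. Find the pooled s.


s_p = sqrt(((n1-1)*s1^2 + (n2-1)*s2^2) / (n1+n2-2))
numerator = (6-1)*1.363^2 + (4-1)*0.739^2 = 9.288845 + 1.638363 = 10.927208
denominator = 6 + 4 - 2 = 8
s_p^2 = 10.927208 / 8 = 1.365901
s_p = sqrt(1.365901) = 1.1687

1.1687


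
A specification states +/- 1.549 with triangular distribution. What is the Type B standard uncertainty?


u_B = half_width / sqrt(6)
u_B = 1.549 / 2.4494897
u_B = 0.6324

0.6324


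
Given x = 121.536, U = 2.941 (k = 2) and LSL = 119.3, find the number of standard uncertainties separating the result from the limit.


u = U / k = 2.941 / 2 = 1.4705
margin = |LSL - x| = |119.3 - 121.536| = 2.236
z = margin / u = 2.236 / 1.4705
z = 1.5206

1.5206


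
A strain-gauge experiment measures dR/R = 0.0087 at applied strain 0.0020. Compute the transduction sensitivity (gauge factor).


GF = (dR/R) / epsilon
= 0.0087 / 0.0020
= 4.3500

4.3500


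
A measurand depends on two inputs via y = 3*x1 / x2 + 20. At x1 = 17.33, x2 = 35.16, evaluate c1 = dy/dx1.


y = 3*x1 / x2 + 20
dy/dx1 = 3/x2
Evaluate at x2 = 35.16: c1 = 3 / 35.16
c1 = 0.0853

0.0853


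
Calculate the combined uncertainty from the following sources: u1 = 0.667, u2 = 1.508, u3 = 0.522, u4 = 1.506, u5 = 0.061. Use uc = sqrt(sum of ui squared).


uc = sqrt(0.667^2 + 1.508^2 + 0.522^2 + 1.506^2 + 0.061^2)
uc = sqrt(5.263194)
uc = 2.2942

2.2942


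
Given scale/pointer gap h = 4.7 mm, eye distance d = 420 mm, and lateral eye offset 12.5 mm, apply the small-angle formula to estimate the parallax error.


error = h * offset / d
= 4.7 * 12.5 / 420
= 0.1399

0.1399


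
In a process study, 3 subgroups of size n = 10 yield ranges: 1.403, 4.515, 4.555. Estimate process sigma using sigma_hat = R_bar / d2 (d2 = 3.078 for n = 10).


R_bar = (1.403 + 4.515 + 4.555) / 3
R_bar = 10.473 / 3 = 3.491
sigma_hat = R_bar / d2 = 3.491 / 3.078 = 1.1342

1.1342


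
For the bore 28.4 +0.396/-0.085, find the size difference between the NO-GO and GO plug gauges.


GO = nominal - lower_tol (smallest hole = maximum material condition)
GO = 28.4 - 0.085 = 28.315
NO-GO = nominal + upper_tol (largest hole = least material condition)
NO-GO = 28.4 + 0.396 = 28.796
spread = NO-GO - GO = 28.796 - 28.315 = 0.4810

0.4810


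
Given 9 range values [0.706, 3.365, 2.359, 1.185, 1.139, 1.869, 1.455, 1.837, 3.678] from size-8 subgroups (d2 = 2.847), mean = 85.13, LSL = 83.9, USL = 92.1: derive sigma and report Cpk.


R_bar = (0.706 + 3.365 + 2.359 + 1.185 + 1.139 + 1.869 + 1.455 + 1.837 + 3.678) / 9 = 1.9547778
sigma = R_bar / d2 = 1.9547778 / 2.847 = 0.68660969
Cp = (USL - LSL)/(6*sigma) = (92.1 - 83.9)/(6*0.68660969) = 1.9905
Cpu = (92.1 - 85.13)/(3*0.68660969) = 3.3838
Cpl = (85.13 - 83.9)/(3*0.68660969) = 0.5971
Cpk = min(Cpu, Cpl) = 0.5971

0.5971


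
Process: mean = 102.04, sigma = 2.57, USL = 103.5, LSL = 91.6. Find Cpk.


Cpu = (USL - mean) / (3*sigma) = (103.5 - 102.04) / (3*2.57) = 0.1894
Cpl = (mean - LSL) / (3*sigma) = (102.04 - 91.6) / (3*2.57) = 1.3541
Cpk = min(Cpu, Cpl) = 0.1894

0.1894


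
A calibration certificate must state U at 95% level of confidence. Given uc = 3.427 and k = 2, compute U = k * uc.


U = k * uc
U = 2 * 3.427
U = 6.8540

6.8540


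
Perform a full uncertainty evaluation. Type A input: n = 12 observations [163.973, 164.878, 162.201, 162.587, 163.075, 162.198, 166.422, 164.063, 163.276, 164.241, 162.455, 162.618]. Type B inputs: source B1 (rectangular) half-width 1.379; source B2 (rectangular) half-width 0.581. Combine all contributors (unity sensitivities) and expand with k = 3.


mean = (163.973 + 164.878 + 162.201 + 162.587 + 163.075 + 162.198 + 166.422 + 164.063 + 163.276 + 164.241 + 162.455 + 162.618) / 12 = 163.4989167
s = sqrt(sum((x - mean)^2)/(n-1)) = 1.2736368
u_A = s / sqrt(n) = 1.2736368 / sqrt(12) = 0.36766727
u_B1 = 1.379 / sqrt(3) = 0.79616602
u_B2 = 0.581 / sqrt(3) = 0.33544051
uc = sqrt(0.36766727^2 + 0.79616602^2 + 0.33544051^2) = 0.93892486
U = k * uc = 3 * 0.93892486
U = 2.8168

2.8168


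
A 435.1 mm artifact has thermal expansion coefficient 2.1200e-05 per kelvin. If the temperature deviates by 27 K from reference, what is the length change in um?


dL = L * alpha * dT
= 435.1 * 2.1200e-05 * 27
= 0.2490512 mm
dL_um = 0.2490512 * 1000 = 249.0512 um

249.0512


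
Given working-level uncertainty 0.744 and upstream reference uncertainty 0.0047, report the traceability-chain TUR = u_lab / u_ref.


TUR = u_lab / u_ref
= 0.744 / 0.0047
= 158.2979

158.2979


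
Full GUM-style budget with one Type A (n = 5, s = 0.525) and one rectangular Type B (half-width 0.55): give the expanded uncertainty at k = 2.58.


u_A = s / sqrt(n) = 0.525 / sqrt(5) = 0.23478714
u_B = half_width / sqrt(3) = 0.55 / sqrt(3) = 0.31754265
uc = sqrt(u_A^2 + u_B^2) = sqrt(0.23478714^2 + 0.31754265^2) = 0.39491561
U = k * uc = 2.58 * 0.39491561
U = 1.0189

1.0189


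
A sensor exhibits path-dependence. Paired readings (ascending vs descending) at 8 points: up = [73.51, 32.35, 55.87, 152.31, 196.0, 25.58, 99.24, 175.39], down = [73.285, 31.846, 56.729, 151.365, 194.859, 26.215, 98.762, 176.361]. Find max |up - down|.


|73.51 - 73.285| = 0.2250
|32.35 - 31.846| = 0.5040
|55.87 - 56.729| = 0.8590
|152.31 - 151.365| = 0.9450
|196.0 - 194.859| = 1.1410
|25.58 - 26.215| = 0.6350
|99.24 - 98.762| = 0.4780
|175.39 - 176.361| = 0.9710
hysteresis = max(diffs) = 1.1410

1.1410


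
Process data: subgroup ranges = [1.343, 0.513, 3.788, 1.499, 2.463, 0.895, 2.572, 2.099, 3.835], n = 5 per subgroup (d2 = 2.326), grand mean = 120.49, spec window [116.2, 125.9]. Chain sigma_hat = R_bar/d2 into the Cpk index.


R_bar = (1.343 + 0.513 + 3.788 + 1.499 + 2.463 + 0.895 + 2.572 + 2.099 + 3.835) / 9 = 2.1118889
sigma = R_bar / d2 = 2.1118889 / 2.326 = 0.9079488
Cp = (USL - LSL)/(6*sigma) = (125.9 - 116.2)/(6*0.9079488) = 1.7806
Cpu = (125.9 - 120.49)/(3*0.9079488) = 1.9862
Cpl = (120.49 - 116.2)/(3*0.9079488) = 1.5750
Cpk = min(Cpu, Cpl) = 1.5750

1.5750


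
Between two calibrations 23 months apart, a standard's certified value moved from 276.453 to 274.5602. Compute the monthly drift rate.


rate = (v2 - v1) / months
= (274.5602 - 276.453) / 23
= -1.8928 / 23
= -0.0823

-0.0823


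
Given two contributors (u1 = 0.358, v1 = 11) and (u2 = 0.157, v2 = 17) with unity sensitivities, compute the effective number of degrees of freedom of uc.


uc = sqrt(u1^2 + u2^2) = sqrt(0.358^2 + 0.157^2) = 0.39091303
v_eff = uc^4 / (u1^4/v1 + u2^4/v2)
= 0.39091303^4 / (0.358^4/11 + 0.157^4/17)
= 0.023351812 / 0.0015290133
v_eff = 15.2725

15.2725


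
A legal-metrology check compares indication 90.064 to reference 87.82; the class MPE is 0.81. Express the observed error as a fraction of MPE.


e = indication - reference = 90.064 - 87.82 = 2.2440
|e| = 2.2440
ratio = |e| / MPE = 2.2440 / 0.81
ratio = 2.7704

2.7704


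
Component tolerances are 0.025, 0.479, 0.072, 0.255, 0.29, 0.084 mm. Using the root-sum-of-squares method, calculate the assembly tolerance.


RSS = sqrt(0.025^2 + 0.479^2 + 0.072^2 + 0.255^2 + 0.29^2 + 0.084^2)
= sqrt(0.391431)
= 0.6256

0.6256


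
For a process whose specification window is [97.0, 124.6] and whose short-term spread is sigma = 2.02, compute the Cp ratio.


Cp = (USL - LSL) / (6 * sigma)
= (124.6 - 97.0) / (6 * 2.02)
= 27.6000 / 12.1200
= 2.2772

2.2772


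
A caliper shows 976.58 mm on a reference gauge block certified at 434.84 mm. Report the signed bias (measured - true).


Systematic error = measured - true
= 976.58 - 434.84
= 541.7400

541.7400


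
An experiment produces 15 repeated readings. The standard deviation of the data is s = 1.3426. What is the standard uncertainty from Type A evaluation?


u_A = s / sqrt(n)
u_A = 1.3426 / sqrt(15)
u_A = 1.3426 / 3.8729833
u_A = 0.3467

0.3467


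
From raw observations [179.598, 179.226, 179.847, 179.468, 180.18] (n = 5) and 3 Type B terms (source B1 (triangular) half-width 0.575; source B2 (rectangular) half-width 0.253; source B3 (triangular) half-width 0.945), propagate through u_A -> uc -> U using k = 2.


mean = (179.598 + 179.226 + 179.847 + 179.468 + 180.18) / 5 = 179.6638
s = sqrt(sum((x - mean)^2)/(n-1)) = 0.36549993
u_A = s / sqrt(n) = 0.36549993 / sqrt(5) = 0.16345654
u_B1 = 0.575 / sqrt(6) = 0.23474277
u_B2 = 0.253 / sqrt(3) = 0.14606962
u_B3 = 0.945 / sqrt(6) = 0.38579463
uc = sqrt(0.16345654^2 + 0.23474277^2 + 0.14606962^2 + 0.38579463^2) = 0.50199207
U = k * uc = 2 * 0.50199207
U = 1.0040

1.0040


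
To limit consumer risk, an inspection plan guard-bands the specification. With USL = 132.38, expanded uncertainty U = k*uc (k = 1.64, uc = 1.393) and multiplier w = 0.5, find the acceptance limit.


U = k * uc = 1.64 * 1.393 = 2.28452
guard band g = w * U = 0.5 * 2.28452 = 1.14226
AL = USL - g = 132.38 - 1.14226
AL = 131.2377

131.2377


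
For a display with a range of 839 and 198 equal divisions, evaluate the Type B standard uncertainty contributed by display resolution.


resolution = range / divisions
resolution = 839 / 198 = 4.2373737
u_res = resolution / (2*sqrt(3))
u_res = 4.2373737 / 3.4641016
u_res = 1.2232

1.2232


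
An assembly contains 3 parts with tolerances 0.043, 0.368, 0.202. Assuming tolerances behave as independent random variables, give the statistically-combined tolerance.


RSS = sqrt(0.043^2 + 0.368^2 + 0.202^2)
= sqrt(0.178077)
= 0.4220

0.4220


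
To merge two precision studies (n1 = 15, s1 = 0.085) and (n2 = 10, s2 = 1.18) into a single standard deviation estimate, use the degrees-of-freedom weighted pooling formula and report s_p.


s_p = sqrt(((n1-1)*s1^2 + (n2-1)*s2^2) / (n1+n2-2))
numerator = (15-1)*0.085^2 + (10-1)*1.18^2 = 0.10115 + 12.5316 = 12.63275
denominator = 15 + 10 - 2 = 23
s_p^2 = 12.63275 / 23 = 0.54925
s_p = sqrt(0.54925) = 0.7411

0.7411


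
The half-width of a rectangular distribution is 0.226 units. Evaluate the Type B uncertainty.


u_B = half_width / sqrt(3)
u_B = 0.226 / 1.7320508
u_B = 0.1305

0.1305


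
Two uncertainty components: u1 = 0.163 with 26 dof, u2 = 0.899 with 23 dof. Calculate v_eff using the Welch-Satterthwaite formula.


uc = sqrt(u1^2 + u2^2) = sqrt(0.163^2 + 0.899^2) = 0.91365749
v_eff = uc^4 / (u1^4/v1 + u2^4/v2)
= 0.91365749^4 / (0.163^4/26 + 0.899^4/23)
= 0.69684097 / 0.028426666
v_eff = 24.5136

24.5136


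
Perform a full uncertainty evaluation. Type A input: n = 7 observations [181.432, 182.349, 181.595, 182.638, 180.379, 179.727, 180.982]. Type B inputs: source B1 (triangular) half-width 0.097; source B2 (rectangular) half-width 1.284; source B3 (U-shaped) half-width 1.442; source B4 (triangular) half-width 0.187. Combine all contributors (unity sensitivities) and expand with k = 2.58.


mean = (181.432 + 182.349 + 181.595 + 182.638 + 180.379 + 179.727 + 180.982) / 7 = 181.3002857
s = sqrt(sum((x - mean)^2)/(n-1)) = 1.0343104
u_A = s / sqrt(n) = 1.0343104 / sqrt(7) = 0.39093259
u_B1 = 0.097 / sqrt(6) = 0.039600084
u_B2 = 1.284 / sqrt(3) = 0.74131775
u_B3 = 1.442 / sqrt(2) = 1.019648
u_B4 = 0.187 / sqrt(6) = 0.07634243
uc = sqrt(0.39093259^2 + 0.039600084^2 + 0.74131775^2 + 1.019648^2 + 0.07634243^2) = 1.322671
U = k * uc = 2.58 * 1.322671
U = 3.4125

3.4125


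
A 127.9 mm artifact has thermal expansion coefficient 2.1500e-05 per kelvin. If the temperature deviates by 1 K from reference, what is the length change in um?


dL = L * alpha * dT
= 127.9 * 2.1500e-05 * 1
= 0.0027499 mm
dL_um = 0.0027499 * 1000 = 2.7499 um

2.7499


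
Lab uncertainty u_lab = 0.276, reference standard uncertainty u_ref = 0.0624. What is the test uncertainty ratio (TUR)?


TUR = u_lab / u_ref
= 0.276 / 0.0624
= 4.4231

4.4231


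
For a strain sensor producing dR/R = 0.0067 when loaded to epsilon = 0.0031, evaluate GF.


GF = (dR/R) / epsilon
= 0.0067 / 0.0031
= 2.1613

2.1613


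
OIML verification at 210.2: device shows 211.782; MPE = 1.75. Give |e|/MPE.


e = indication - reference = 211.782 - 210.2 = 1.5820
|e| = 1.5820
ratio = |e| / MPE = 1.5820 / 1.75
ratio = 0.9040

0.9040


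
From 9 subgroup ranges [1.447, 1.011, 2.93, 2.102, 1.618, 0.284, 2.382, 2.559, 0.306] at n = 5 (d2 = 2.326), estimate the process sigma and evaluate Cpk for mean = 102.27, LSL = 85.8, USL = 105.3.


R_bar = (1.447 + 1.011 + 2.93 + 2.102 + 1.618 + 0.284 + 2.382 + 2.559 + 0.306) / 9 = 1.6265556
sigma = R_bar / d2 = 1.6265556 / 2.326 = 0.69929304
Cp = (USL - LSL)/(6*sigma) = (105.3 - 85.8)/(6*0.69929304) = 4.6476
Cpu = (105.3 - 102.27)/(3*0.69929304) = 1.4443
Cpl = (102.27 - 85.8)/(3*0.69929304) = 7.8508
Cpk = min(Cpu, Cpl) = 1.4443

1.4443


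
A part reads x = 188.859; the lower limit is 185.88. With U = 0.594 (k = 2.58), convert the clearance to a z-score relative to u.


u = U / k = 0.594 / 2.58 = 0.23023256
margin = |LSL - x| = |185.88 - 188.859| = 2.979
z = margin / u = 2.979 / 0.23023256
z = 12.9391

12.9391


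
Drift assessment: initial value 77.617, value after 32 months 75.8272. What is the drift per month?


rate = (v2 - v1) / months
= (75.8272 - 77.617) / 32
= -1.7898 / 32
= -0.0559

-0.0559


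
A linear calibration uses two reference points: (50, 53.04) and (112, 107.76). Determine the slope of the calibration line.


slope = (y2 - y1) / (x2 - x1)
= (107.76 - 53.04) / (112 - 50)
= 54.7200 / 62
= 0.8826

0.8826


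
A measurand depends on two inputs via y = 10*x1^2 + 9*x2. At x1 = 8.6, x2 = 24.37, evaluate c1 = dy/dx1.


y = 10*x1^2 + 9*x2
dy/dx1 = 2*10*x1
Evaluate at x1 = 8.6: c1 = 20 * 8.6
c1 = 172.0000

172.0000


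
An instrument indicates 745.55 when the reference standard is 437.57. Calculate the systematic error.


Systematic error = measured - true
= 745.55 - 437.57
= 307.9800

307.9800


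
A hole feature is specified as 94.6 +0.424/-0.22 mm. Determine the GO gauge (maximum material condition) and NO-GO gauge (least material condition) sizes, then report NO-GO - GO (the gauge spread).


GO = nominal - lower_tol (smallest hole = maximum material condition)
GO = 94.6 - 0.22 = 94.38
NO-GO = nominal + upper_tol (largest hole = least material condition)
NO-GO = 94.6 + 0.424 = 95.024
spread = NO-GO - GO = 95.024 - 94.38 = 0.6440

0.6440


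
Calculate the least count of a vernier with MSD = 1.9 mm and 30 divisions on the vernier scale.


LC = MSD / n_div
= 1.9 / 30
= 0.0633

0.0633


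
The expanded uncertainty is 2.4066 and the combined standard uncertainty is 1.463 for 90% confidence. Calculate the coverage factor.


k = U / uc
k = 2.4066 / 1.463
k = 1.645

1.645


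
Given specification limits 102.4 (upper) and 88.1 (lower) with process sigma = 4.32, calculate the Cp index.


Cp = (USL - LSL) / (6 * sigma)
= (102.4 - 88.1) / (6 * 4.32)
= 14.3000 / 25.9200
= 0.5517

0.5517


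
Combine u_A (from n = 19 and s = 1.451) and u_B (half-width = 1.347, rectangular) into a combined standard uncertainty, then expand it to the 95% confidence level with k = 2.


u_A = s / sqrt(n) = 1.451 / sqrt(19) = 0.33288223
u_B = half_width / sqrt(3) = 1.347 / sqrt(3) = 0.77769081
uc = sqrt(u_A^2 + u_B^2) = sqrt(0.33288223^2 + 0.77769081^2) = 0.84593946
U = k * uc = 2 * 0.84593946
U = 1.6919

1.6919


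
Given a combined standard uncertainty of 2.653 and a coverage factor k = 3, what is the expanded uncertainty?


U = k * uc
U = 3 * 2.653
U = 7.9590

7.9590


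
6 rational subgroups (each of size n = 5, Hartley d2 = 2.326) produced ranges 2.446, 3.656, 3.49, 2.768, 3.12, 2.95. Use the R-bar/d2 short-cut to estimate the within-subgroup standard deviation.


R_bar = (2.446 + 3.656 + 3.49 + 2.768 + 3.12 + 2.95) / 6
R_bar = 18.43 / 6 = 3.0716667
sigma_hat = R_bar / d2 = 3.0716667 / 2.326 = 1.3206

1.3206


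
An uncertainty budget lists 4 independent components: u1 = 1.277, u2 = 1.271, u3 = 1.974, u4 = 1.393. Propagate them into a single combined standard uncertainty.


uc = sqrt(1.277^2 + 1.271^2 + 1.974^2 + 1.393^2)
uc = sqrt(9.083295)
uc = 3.0139

3.0139


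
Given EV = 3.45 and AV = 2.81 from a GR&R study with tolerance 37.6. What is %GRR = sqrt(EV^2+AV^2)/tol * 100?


GRR = sqrt(EV^2 + AV^2) = sqrt(3.45^2 + 2.81^2) = 4.4495618
%GRR = GRR / tol * 100 = 4.4495618 / 37.6 * 100
%GRR = 11.8339

11.8339


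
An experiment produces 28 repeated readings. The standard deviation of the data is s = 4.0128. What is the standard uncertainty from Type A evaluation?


u_A = s / sqrt(n)
u_A = 4.0128 / sqrt(28)
u_A = 4.0128 / 5.2915026
u_A = 0.7583

0.7583


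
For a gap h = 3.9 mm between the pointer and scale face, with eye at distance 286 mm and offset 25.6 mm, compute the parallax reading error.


error = h * offset / d
= 3.9 * 25.6 / 286
= 0.3491

0.3491


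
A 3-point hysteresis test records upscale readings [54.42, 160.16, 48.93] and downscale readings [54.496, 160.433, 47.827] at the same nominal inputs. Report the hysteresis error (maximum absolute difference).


|54.42 - 54.496| = 0.0760
|160.16 - 160.433| = 0.2730
|48.93 - 47.827| = 1.1030
hysteresis = max(diffs) = 1.1030

1.1030


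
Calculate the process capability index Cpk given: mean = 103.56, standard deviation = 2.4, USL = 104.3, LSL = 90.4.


Cpu = (USL - mean) / (3*sigma) = (104.3 - 103.56) / (3*2.4) = 0.1028
Cpl = (mean - LSL) / (3*sigma) = (103.56 - 90.4) / (3*2.4) = 1.8278
Cpk = min(Cpu, Cpl) = 0.1028

0.1028


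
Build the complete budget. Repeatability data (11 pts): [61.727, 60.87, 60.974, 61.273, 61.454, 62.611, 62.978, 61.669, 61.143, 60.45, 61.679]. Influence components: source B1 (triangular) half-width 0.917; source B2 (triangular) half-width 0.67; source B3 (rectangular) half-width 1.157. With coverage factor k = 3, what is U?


mean = (61.727 + 60.87 + 60.974 + 61.273 + 61.454 + 62.611 + 62.978 + 61.669 + 61.143 + 60.45 + 61.679) / 11 = 61.52981818
s = sqrt(sum((x - mean)^2)/(n-1)) = 0.74015712
u_A = s / sqrt(n) = 0.74015712 / sqrt(11) = 0.22316577
u_B1 = 0.917 / sqrt(6) = 0.37436368
u_B2 = 0.67 / sqrt(6) = 0.27352635
u_B3 = 1.157 / sqrt(3) = 0.66799426
uc = sqrt(0.22316577^2 + 0.37436368^2 + 0.27352635^2 + 0.66799426^2) = 0.84319874
U = k * uc = 3 * 0.84319874
U = 2.5296

2.5296


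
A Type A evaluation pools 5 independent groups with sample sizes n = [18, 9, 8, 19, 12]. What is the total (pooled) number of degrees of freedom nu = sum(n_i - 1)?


nu = sum_i (n_i - 1)
nu = ((18 - 1) + (9 - 1) + (8 - 1) + (19 - 1) + (12 - 1))
nu = 17 + 8 + 7 + 18 + 11
nu = 61

61


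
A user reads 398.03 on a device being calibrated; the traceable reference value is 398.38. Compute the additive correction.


Correction = standard - reading
= 398.38 - 398.03
= 0.3500

0.3500


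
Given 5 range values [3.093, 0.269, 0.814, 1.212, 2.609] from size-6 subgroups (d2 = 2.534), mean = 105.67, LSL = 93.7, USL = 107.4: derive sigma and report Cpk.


R_bar = (3.093 + 0.269 + 0.814 + 1.212 + 2.609) / 5 = 1.5994
sigma = R_bar / d2 = 1.5994 / 2.534 = 0.63117601
Cp = (USL - LSL)/(6*sigma) = (107.4 - 93.7)/(6*0.63117601) = 3.6176
Cpu = (107.4 - 105.67)/(3*0.63117601) = 0.9136
Cpl = (105.67 - 93.7)/(3*0.63117601) = 6.3215
Cpk = min(Cpu, Cpl) = 0.9136

0.9136


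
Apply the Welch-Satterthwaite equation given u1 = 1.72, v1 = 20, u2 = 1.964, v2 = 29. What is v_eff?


uc = sqrt(u1^2 + u2^2) = sqrt(1.72^2 + 1.964^2) = 2.6106888
v_eff = uc^4 / (u1^4/v1 + u2^4/v2)
= 2.6106888^4 / (1.72^4/20 + 1.964^4/29)
= 46.453712 / 0.95066627
v_eff = 48.8644

48.8644


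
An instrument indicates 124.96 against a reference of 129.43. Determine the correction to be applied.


Correction = standard - reading
= 129.43 - 124.96
= 4.4700

4.4700


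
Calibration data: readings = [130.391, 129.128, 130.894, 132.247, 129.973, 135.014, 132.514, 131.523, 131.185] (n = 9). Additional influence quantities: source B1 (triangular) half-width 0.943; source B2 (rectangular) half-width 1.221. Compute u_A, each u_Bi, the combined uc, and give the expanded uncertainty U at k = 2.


mean = (130.391 + 129.128 + 130.894 + 132.247 + 129.973 + 135.014 + 132.514 + 131.523 + 131.185) / 9 = 131.4298889
s = sqrt(sum((x - mean)^2)/(n-1)) = 1.7155591
u_A = s / sqrt(n) = 1.7155591 / sqrt(9) = 0.57185303
u_B1 = 0.943 / sqrt(6) = 0.38497814
u_B2 = 1.221 / sqrt(3) = 0.70494468
uc = sqrt(0.57185303^2 + 0.38497814^2 + 0.70494468^2) = 0.98598735
U = k * uc = 2 * 0.98598735
U = 1.9720

1.9720


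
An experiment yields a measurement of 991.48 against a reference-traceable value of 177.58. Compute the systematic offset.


Systematic error = measured - true
= 991.48 - 177.58
= 813.9000

813.9000


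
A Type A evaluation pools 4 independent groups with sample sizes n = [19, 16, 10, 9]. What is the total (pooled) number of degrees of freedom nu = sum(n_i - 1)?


nu = sum_i (n_i - 1)
nu = ((19 - 1) + (16 - 1) + (10 - 1) + (9 - 1))
nu = 18 + 15 + 9 + 8
nu = 50

50


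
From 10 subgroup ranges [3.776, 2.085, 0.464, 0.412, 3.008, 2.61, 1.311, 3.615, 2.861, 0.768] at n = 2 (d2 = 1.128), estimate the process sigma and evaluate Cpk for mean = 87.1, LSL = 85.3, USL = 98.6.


R_bar = (3.776 + 2.085 + 0.464 + 0.412 + 3.008 + 2.61 + 1.311 + 3.615 + 2.861 + 0.768) / 10 = 2.091
sigma = R_bar / d2 = 2.091 / 1.128 = 1.8537234
Cp = (USL - LSL)/(6*sigma) = (98.6 - 85.3)/(6*1.8537234) = 1.1958
Cpu = (98.6 - 87.1)/(3*1.8537234) = 2.0679
Cpl = (87.1 - 85.3)/(3*1.8537234) = 0.3237
Cpk = min(Cpu, Cpl) = 0.3237

0.3237


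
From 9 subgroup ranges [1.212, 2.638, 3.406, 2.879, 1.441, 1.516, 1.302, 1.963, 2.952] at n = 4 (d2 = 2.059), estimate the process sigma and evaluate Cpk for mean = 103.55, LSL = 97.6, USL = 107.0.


R_bar = (1.212 + 2.638 + 3.406 + 2.879 + 1.441 + 1.516 + 1.302 + 1.963 + 2.952) / 9 = 2.1454444
sigma = R_bar / d2 = 2.1454444 / 2.059 = 1.0419837
Cp = (USL - LSL)/(6*sigma) = (107.0 - 97.6)/(6*1.0419837) = 1.5035
Cpu = (107.0 - 103.55)/(3*1.0419837) = 1.1037
Cpl = (103.55 - 97.6)/(3*1.0419837) = 1.9034
Cpk = min(Cpu, Cpl) = 1.1037

1.1037


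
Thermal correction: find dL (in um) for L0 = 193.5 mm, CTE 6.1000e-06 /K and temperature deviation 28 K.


dL = L * alpha * dT
= 193.5 * 6.1000e-06 * 28
= 0.0330498 mm
dL_um = 0.0330498 * 1000 = 33.0498 um

33.0498


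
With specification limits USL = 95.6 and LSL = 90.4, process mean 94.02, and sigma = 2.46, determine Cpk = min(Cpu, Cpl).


Cpu = (USL - mean) / (3*sigma) = (95.6 - 94.02) / (3*2.46) = 0.2141
Cpl = (mean - LSL) / (3*sigma) = (94.02 - 90.4) / (3*2.46) = 0.4905
Cpk = min(Cpu, Cpl) = 0.2141

0.2141


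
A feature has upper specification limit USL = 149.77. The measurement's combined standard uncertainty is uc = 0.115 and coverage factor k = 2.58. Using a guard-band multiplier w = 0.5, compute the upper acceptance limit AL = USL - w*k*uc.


U = k * uc = 2.58 * 0.115 = 0.2967
guard band g = w * U = 0.5 * 0.2967 = 0.14835
AL = USL - g = 149.77 - 0.14835
AL = 149.6217

149.6217


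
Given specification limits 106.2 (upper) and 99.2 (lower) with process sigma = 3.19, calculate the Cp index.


Cp = (USL - LSL) / (6 * sigma)
= (106.2 - 99.2) / (6 * 3.19)
= 7.0000 / 19.1400
= 0.3657

0.3657


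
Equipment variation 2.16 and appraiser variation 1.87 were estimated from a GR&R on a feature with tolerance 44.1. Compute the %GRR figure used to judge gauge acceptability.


GRR = sqrt(EV^2 + AV^2) = sqrt(2.16^2 + 1.87^2) = 2.8570089
%GRR = GRR / tol * 100 = 2.8570089 / 44.1 * 100
%GRR = 6.4785

6.4785


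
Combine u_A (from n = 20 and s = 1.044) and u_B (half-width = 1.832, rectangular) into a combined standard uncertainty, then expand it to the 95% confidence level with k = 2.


u_A = s / sqrt(n) = 1.044 / sqrt(20) = 0.2334455
u_B = half_width / sqrt(3) = 1.832 / sqrt(3) = 1.0577057
uc = sqrt(u_A^2 + u_B^2) = sqrt(0.2334455^2 + 1.0577057^2) = 1.0831612
U = k * uc = 2 * 1.0831612
U = 2.1663

2.1663


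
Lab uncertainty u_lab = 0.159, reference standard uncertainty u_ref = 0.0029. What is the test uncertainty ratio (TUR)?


TUR = u_lab / u_ref
= 0.159 / 0.0029
= 54.8276

54.8276
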